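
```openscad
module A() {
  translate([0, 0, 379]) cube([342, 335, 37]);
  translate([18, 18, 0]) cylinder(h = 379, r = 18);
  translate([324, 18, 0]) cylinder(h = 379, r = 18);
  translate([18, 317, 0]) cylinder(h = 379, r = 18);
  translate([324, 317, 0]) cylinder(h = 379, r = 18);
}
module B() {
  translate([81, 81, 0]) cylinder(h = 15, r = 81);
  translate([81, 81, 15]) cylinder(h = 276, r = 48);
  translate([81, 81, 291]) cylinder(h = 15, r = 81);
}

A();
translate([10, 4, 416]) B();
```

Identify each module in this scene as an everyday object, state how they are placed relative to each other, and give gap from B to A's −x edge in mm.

The spool's min-x is at 10; the stool's min-x is 0; gap = 10 mm.

A is a stool. B is a spool. The spool is on top of the stool. The gap from the spool to the stool's −x edge is 10 mm.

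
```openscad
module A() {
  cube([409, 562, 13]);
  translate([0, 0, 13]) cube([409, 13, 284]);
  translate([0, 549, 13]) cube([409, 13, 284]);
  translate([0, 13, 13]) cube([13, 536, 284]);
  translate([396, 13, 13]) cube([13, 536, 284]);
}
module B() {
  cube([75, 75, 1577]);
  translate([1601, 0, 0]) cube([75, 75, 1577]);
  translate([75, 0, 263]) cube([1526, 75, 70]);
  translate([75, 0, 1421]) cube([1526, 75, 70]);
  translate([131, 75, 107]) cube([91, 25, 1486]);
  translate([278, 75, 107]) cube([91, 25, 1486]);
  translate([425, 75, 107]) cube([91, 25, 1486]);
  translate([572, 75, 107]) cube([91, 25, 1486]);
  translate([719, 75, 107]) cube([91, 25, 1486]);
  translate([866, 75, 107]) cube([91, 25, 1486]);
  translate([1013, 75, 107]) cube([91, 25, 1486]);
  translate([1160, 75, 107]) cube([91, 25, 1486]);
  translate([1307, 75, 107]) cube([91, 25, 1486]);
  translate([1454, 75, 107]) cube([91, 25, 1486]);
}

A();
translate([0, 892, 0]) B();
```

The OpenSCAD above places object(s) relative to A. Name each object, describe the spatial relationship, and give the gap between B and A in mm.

The fence section's nearest face is 330 mm from the open box's +y face.

A is an open box. B is a fence section. The fence section is on the floor beside the open box on its +y side. The gap between the fence section and the open box is 330 mm.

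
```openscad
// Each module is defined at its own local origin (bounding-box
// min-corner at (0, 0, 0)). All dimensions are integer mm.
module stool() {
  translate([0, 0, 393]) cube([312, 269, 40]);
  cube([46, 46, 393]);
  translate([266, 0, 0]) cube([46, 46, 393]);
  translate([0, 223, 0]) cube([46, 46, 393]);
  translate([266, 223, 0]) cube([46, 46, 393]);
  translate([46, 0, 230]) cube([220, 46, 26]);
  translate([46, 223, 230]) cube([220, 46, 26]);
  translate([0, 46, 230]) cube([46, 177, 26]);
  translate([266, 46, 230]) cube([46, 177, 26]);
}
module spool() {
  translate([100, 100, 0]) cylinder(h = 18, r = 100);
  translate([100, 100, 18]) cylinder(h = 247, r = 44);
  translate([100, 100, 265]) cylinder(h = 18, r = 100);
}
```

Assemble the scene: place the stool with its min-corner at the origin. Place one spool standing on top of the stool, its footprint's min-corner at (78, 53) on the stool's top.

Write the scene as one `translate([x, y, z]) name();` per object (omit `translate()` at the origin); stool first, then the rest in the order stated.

stool();
translate([78, 53, 433]) spool();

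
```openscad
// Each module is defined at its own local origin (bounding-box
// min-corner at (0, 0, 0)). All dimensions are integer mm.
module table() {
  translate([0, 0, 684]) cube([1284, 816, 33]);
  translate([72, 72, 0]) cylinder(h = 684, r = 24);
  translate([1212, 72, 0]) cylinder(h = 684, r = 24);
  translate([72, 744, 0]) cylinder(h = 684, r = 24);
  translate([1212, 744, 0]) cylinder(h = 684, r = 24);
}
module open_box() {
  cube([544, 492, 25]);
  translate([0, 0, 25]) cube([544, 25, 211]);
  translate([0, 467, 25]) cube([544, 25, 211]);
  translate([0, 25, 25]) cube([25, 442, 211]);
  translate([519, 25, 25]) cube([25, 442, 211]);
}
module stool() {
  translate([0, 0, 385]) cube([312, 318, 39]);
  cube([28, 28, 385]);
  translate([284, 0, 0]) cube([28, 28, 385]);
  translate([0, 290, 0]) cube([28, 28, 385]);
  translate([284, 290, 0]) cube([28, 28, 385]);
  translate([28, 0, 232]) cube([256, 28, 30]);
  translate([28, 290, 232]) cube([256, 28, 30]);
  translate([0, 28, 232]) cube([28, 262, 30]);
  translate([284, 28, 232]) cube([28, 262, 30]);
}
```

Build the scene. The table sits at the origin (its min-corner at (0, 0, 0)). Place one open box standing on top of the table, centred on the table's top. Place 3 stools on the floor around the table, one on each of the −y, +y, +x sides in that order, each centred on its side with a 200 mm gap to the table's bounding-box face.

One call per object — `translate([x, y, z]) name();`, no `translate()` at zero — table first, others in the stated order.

table();
translate([370, 162, 717]) open_box();
translate([486, -518, 0]) stool();
translate([486, 1016, 0]) stool();
translate([1484, 249, 0]) stool();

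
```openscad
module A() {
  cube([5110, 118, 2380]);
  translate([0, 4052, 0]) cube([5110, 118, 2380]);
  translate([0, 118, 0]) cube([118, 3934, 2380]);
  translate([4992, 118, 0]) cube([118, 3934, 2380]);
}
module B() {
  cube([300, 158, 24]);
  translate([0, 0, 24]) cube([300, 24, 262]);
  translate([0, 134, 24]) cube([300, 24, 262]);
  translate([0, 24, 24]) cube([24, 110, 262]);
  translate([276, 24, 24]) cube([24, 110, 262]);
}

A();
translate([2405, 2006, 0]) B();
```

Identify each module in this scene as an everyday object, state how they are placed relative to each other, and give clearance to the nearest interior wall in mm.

Clearances: x = 2287, y = 1888; minimum 1888 mm.

A is a house frame. B is an open box. The open box sits inside the house frame, centred. The clearance to the nearest interior wall is 1888 mm.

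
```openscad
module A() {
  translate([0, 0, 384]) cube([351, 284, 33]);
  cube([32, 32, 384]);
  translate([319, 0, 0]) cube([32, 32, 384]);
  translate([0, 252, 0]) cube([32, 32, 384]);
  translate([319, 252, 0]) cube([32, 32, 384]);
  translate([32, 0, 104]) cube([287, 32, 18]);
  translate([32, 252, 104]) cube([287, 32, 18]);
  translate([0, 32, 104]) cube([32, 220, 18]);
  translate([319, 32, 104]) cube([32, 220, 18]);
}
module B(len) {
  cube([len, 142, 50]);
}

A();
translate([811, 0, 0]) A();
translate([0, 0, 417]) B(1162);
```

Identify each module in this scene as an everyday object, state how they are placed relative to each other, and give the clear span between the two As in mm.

Second stool starts at x = 811; first ends at x = 351; clear span = 811 − 351 = 460 mm.

A is a stool. B is a beam. A beam spans the tops of two stools. The clear span between the two stools is 460 mm.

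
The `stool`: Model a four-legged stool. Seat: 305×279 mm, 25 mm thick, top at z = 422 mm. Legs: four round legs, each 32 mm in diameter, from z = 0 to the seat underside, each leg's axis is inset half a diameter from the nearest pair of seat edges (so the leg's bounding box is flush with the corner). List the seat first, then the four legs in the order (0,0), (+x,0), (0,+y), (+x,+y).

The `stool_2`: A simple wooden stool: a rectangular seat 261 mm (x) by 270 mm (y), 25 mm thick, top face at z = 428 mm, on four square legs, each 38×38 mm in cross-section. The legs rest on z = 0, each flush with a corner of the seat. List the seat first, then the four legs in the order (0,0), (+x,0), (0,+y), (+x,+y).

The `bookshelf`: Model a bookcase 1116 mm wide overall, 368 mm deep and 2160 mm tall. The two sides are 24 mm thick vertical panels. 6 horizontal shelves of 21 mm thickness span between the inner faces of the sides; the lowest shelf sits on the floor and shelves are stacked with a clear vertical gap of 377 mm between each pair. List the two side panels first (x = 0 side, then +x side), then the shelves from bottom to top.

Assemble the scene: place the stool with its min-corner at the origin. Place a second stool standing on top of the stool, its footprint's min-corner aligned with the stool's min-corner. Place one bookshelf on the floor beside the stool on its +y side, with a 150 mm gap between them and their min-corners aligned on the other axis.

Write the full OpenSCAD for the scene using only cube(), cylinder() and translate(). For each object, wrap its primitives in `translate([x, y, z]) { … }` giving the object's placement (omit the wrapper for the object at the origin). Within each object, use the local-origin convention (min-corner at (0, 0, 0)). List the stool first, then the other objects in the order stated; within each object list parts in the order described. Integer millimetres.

translate([0, 0, 397]) cube([305, 279, 25]);
translate([16, 16, 0]) cylinder(h = 397, r = 16);
translate([289, 16, 0]) cylinder(h = 397, r = 16);
translate([16, 263, 0]) cylinder(h = 397, r = 16);
translate([289, 263, 0]) cylinder(h = 397, r = 16);
translate([0, 0, 422]) {
  translate([0, 0, 403]) cube([261, 270, 25]);
  cube([38, 38, 403]);
  translate([223, 0, 0]) cube([38, 38, 403]);
  translate([0, 232, 0]) cube([38, 38, 403]);
  translate([223, 232, 0]) cube([38, 38, 403]);
}
translate([0, 429, 0]) {
  cube([24, 368, 2160]);
  translate([1092, 0, 0]) cube([24, 368, 2160]);
  translate([24, 0, 0]) cube([1068, 368, 21]);
  translate([24, 0, 398]) cube([1068, 368, 21]);
  translate([24, 0, 796]) cube([1068, 368, 21]);
  translate([24, 0, 1194]) cube([1068, 368, 21]);
  translate([24, 0, 1592]) cube([1068, 368, 21]);
  translate([24, 0, 1990]) cube([1068, 368, 21]);
}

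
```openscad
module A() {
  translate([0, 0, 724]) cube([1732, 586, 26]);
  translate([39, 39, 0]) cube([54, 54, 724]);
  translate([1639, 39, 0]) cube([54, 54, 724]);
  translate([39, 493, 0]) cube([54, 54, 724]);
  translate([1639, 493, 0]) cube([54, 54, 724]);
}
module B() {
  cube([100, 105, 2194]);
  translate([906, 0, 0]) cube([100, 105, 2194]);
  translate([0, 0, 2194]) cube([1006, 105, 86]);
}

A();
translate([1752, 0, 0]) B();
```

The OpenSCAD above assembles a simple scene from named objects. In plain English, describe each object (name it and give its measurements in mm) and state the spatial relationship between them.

A is a table: top 1732 mm (x) × 586 mm (y), 26 mm thick, upper face at z = 750 mm, on four 54×54 mm square legs, each inset 39 mm from the nearest pair of top edges, running from z = 0 to the bottom of the top.

B is a rectangular door frame: two vertical jambs of 100×105 mm section, 2194 mm tall, with a clear opening 806 mm wide between their inner faces. A header 86 mm tall and 105 mm deep lies on top of the jambs and spans the full outside width.

The door frame is on the floor beside the table on its +x side.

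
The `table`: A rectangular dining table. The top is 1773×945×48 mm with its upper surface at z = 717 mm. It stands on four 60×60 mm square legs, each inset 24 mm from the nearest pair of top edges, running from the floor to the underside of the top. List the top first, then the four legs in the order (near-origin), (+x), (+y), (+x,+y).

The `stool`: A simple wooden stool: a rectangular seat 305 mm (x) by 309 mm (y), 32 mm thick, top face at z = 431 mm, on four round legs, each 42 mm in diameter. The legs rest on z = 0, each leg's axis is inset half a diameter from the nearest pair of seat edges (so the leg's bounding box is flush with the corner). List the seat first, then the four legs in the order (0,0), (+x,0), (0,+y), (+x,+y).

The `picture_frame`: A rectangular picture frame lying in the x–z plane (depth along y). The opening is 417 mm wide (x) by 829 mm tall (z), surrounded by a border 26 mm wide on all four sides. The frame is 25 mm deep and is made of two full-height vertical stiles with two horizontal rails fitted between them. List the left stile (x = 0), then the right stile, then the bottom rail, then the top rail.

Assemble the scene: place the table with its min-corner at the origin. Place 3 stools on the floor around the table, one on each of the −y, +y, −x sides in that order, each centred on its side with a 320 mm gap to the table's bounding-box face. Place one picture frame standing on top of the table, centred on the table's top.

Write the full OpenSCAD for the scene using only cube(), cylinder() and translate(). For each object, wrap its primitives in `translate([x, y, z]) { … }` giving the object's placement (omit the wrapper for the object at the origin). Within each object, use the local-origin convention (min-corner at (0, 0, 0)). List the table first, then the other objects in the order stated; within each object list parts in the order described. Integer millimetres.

translate([0, 0, 669]) cube([1773, 945, 48]);
translate([24, 24, 0]) cube([60, 60, 669]);
translate([1689, 24, 0]) cube([60, 60, 669]);
translate([24, 861, 0]) cube([60, 60, 669]);
translate([1689, 861, 0]) cube([60, 60, 669]);
translate([734, -629, 0]) {
  translate([0, 0, 399]) cube([305, 309, 32]);
  translate([21, 21, 0]) cylinder(h = 399, r = 21);
  translate([284, 21, 0]) cylinder(h = 399, r = 21);
  translate([21, 288, 0]) cylinder(h = 399, r = 21);
  translate([284, 288, 0]) cylinder(h = 399, r = 21);
}
translate([734, 1265, 0]) {
  translate([0, 0, 399]) cube([305, 309, 32]);
  translate([21, 21, 0]) cylinder(h = 399, r = 21);
  translate([284, 21, 0]) cylinder(h = 399, r = 21);
  translate([21, 288, 0]) cylinder(h = 399, r = 21);
  translate([284, 288, 0]) cylinder(h = 399, r = 21);
}
translate([-625, 318, 0]) {
  translate([0, 0, 399]) cube([305, 309, 32]);
  translate([21, 21, 0]) cylinder(h = 399, r = 21);
  translate([284, 21, 0]) cylinder(h = 399, r = 21);
  translate([21, 288, 0]) cylinder(h = 399, r = 21);
  translate([284, 288, 0]) cylinder(h = 399, r = 21);
}
translate([652, 460, 717]) {
  cube([26, 25, 881]);
  translate([443, 0, 0]) cube([26, 25, 881]);
  translate([26, 0, 0]) cube([417, 25, 26]);
  translate([26, 0, 855]) cube([417, 25, 26]);
}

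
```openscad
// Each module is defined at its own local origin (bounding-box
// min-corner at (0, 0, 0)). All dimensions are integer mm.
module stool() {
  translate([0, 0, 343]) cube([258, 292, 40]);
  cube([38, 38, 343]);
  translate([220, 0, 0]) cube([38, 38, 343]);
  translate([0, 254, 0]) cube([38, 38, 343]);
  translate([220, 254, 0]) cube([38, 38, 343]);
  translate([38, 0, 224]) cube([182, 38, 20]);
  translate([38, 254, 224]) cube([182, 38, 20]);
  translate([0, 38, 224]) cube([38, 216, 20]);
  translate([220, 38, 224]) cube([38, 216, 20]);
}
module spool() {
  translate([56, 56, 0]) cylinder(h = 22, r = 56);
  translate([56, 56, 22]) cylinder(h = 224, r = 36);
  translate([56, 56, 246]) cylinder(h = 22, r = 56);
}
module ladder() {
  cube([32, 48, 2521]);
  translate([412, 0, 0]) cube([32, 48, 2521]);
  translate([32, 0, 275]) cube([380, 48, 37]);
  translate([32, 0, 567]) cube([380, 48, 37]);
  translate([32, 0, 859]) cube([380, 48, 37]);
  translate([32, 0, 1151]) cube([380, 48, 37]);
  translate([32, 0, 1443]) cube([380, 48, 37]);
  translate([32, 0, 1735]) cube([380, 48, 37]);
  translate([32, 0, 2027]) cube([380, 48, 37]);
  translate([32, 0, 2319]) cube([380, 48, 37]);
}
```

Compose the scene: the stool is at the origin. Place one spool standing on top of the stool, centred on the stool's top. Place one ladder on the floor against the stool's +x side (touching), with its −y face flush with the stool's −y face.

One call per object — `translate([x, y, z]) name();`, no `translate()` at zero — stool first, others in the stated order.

stool();
translate([73, 90, 383]) spool();
translate([258, 0, 0]) ladder();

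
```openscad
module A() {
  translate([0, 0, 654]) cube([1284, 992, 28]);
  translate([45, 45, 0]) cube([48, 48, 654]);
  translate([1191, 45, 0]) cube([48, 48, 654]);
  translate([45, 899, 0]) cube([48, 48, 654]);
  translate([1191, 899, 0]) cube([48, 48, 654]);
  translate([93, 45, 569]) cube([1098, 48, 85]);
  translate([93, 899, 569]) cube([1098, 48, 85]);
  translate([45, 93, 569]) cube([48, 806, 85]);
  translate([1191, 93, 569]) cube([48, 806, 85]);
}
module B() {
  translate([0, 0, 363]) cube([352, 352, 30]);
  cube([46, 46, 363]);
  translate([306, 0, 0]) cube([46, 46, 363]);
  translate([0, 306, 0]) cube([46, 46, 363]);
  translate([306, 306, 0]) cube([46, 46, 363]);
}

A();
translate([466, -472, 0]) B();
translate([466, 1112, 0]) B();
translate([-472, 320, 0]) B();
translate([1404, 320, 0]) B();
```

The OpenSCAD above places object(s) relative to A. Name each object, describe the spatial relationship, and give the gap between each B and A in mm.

Each stool's nearest face is 120 mm from the table's bounding box.

A is a table. B is a stool. Four stools sit around the table at the −y, +y, −x, +x sides. The gap between each stool and the table is 120 mm.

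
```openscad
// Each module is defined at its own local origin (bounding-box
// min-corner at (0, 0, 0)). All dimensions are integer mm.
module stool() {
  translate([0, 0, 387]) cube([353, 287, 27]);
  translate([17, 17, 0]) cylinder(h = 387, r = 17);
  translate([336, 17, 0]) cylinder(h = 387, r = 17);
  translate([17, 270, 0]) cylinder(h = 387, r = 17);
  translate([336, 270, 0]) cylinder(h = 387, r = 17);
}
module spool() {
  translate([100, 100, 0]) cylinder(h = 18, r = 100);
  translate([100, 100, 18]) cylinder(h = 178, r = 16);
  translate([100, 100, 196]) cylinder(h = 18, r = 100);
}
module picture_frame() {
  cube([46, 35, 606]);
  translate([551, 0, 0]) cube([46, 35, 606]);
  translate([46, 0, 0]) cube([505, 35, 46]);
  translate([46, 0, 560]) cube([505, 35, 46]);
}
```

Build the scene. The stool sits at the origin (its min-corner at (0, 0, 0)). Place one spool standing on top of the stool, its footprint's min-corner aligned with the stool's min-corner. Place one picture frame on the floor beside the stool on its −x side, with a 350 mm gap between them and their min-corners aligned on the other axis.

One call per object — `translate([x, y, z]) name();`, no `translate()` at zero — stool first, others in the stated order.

stool();
translate([0, 0, 414]) spool();
translate([-947, 0, 0]) picture_frame();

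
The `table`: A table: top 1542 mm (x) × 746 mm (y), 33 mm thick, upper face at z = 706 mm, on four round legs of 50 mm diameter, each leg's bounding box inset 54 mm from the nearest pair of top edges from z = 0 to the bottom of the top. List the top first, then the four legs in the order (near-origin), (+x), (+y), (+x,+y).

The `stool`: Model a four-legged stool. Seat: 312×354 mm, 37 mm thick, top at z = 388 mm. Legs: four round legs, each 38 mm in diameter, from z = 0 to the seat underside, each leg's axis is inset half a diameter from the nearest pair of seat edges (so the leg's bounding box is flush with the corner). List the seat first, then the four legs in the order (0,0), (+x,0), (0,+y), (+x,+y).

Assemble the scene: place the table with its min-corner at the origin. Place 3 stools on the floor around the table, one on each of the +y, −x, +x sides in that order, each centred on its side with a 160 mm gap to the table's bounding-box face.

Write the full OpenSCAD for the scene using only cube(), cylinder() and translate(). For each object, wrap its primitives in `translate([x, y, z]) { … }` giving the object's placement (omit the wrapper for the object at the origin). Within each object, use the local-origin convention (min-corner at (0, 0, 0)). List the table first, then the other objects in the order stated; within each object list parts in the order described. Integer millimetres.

translate([0, 0, 673]) cube([1542, 746, 33]);
translate([79, 79, 0]) cylinder(h = 673, r = 25);
translate([1463, 79, 0]) cylinder(h = 673, r = 25);
translate([79, 667, 0]) cylinder(h = 673, r = 25);
translate([1463, 667, 0]) cylinder(h = 673, r = 25);
translate([615, 906, 0]) {
  translate([0, 0, 351]) cube([312, 354, 37]);
  translate([19, 19, 0]) cylinder(h = 351, r = 19);
  translate([293, 19, 0]) cylinder(h = 351, r = 19);
  translate([19, 335, 0]) cylinder(h = 351, r = 19);
  translate([293, 335, 0]) cylinder(h = 351, r = 19);
}
translate([-472, 196, 0]) {
  translate([0, 0, 351]) cube([312, 354, 37]);
  translate([19, 19, 0]) cylinder(h = 351, r = 19);
  translate([293, 19, 0]) cylinder(h = 351, r = 19);
  translate([19, 335, 0]) cylinder(h = 351, r = 19);
  translate([293, 335, 0]) cylinder(h = 351, r = 19);
}
translate([1702, 196, 0]) {
  translate([0, 0, 351]) cube([312, 354, 37]);
  translate([19, 19, 0]) cylinder(h = 351, r = 19);
  translate([293, 19, 0]) cylinder(h = 351, r = 19);
  translate([19, 335, 0]) cylinder(h = 351, r = 19);
  translate([293, 335, 0]) cylinder(h = 351, r = 19);
}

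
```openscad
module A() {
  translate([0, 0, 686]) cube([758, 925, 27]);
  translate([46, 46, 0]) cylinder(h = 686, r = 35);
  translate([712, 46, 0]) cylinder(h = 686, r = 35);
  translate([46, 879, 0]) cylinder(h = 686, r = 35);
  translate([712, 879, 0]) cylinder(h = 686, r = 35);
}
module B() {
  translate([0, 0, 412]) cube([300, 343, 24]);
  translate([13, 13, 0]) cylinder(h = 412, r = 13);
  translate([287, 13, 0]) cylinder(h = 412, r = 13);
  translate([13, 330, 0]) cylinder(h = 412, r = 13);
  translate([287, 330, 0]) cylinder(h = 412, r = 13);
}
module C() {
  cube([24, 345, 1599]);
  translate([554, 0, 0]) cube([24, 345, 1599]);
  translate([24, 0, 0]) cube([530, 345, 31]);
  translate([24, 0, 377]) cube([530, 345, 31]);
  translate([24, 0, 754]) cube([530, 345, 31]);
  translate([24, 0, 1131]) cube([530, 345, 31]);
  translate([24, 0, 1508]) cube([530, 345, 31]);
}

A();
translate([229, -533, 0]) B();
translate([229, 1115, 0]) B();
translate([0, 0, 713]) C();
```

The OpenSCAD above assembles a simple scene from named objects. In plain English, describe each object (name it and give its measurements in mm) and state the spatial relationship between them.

A is a table: top 758 mm (x) × 925 mm (y), 27 mm thick, upper face at z = 713 mm, on four round legs of 70 mm diameter, each leg's bounding box inset 11 mm from the nearest pair of top edges, running from z = 0 to the bottom of the top.

B is a simple wooden stool: a rectangular seat 300 mm (x) by 343 mm (y), 24 mm thick, top face at z = 436 mm, on four round legs, each 26 mm in diameter. The legs rest on z = 0, each leg's axis is inset half a diameter from the nearest pair of seat edges (so the leg's bounding box is flush with the corner).

C is an open bookshelf. Two side panels, each 24 mm thick, 345 mm deep and 1599 mm tall, stand 578 mm apart (outside-to-outside). Between them sit 5 shelves, each 31 mm thick and 345 mm deep, spanning the full gap between the sides. The bottom shelf rests on the floor (its underside at z = 0) and the clear gap between one shelf's top and the next shelf's underside is 346 mm.

Two stools sit around the table at the −y, +y sides. The bookshelf is on top of the table.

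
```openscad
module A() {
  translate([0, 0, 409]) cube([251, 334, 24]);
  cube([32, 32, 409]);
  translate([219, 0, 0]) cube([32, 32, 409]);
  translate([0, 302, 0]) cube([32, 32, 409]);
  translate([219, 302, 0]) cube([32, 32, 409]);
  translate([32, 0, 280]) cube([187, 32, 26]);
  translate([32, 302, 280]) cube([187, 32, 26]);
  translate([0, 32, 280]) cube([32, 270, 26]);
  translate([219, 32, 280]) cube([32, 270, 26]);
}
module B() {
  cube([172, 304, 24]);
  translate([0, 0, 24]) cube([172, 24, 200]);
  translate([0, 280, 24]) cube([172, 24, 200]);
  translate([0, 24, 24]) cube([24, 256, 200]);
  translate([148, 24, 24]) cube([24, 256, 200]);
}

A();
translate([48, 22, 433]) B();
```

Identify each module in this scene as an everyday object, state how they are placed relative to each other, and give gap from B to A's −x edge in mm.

A is a stool. B is an open box. The open box is on top of the stool. The gap from the open box to the stool's −x edge is 48 mm.

The open box's min-x is at 48; the stool's min-x is 0; gap = 48 mm.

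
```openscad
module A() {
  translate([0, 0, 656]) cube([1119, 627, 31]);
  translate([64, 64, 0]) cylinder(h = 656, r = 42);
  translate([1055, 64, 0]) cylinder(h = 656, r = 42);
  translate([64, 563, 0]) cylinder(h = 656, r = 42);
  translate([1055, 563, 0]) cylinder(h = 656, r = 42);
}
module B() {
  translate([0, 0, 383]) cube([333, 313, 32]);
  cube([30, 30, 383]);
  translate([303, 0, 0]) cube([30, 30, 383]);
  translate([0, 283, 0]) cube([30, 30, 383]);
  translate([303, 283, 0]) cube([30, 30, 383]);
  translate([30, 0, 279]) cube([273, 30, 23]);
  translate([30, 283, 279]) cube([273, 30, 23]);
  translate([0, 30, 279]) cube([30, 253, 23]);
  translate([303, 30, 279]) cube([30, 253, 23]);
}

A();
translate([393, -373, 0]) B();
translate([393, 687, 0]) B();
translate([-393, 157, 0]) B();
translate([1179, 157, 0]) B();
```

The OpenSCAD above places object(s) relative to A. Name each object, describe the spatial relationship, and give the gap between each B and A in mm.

A is a table. B is a stool. Four stools sit around the table at the −y, +y, −x, +x sides. The gap between each stool and the table is 60 mm.

Each stool's nearest face is 60 mm from the table's bounding box.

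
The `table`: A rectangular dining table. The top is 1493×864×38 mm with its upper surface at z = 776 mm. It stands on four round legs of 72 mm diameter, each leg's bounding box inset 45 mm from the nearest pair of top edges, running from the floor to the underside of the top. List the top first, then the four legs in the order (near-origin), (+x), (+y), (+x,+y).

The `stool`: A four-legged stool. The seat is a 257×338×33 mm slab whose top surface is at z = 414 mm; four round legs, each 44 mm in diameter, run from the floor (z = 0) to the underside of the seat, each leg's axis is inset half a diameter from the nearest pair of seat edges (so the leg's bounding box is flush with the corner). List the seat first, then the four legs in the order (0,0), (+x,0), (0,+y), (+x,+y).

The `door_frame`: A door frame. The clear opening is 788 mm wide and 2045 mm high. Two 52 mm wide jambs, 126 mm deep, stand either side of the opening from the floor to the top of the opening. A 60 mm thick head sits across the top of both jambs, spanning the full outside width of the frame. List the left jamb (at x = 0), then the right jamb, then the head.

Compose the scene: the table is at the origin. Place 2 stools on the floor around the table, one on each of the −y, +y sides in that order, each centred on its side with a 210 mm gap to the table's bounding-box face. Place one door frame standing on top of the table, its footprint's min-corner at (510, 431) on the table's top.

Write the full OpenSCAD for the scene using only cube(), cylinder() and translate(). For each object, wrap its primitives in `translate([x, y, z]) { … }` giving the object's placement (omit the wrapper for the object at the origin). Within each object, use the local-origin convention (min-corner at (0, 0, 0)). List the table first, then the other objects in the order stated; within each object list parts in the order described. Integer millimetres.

translate([0, 0, 738]) cube([1493, 864, 38]);
translate([81, 81, 0]) cylinder(h = 738, r = 36);
translate([1412, 81, 0]) cylinder(h = 738, r = 36);
translate([81, 783, 0]) cylinder(h = 738, r = 36);
translate([1412, 783, 0]) cylinder(h = 738, r = 36);
translate([618, -548, 0]) {
  translate([0, 0, 381]) cube([257, 338, 33]);
  translate([22, 22, 0]) cylinder(h = 381, r = 22);
  translate([235, 22, 0]) cylinder(h = 381, r = 22);
  translate([22, 316, 0]) cylinder(h = 381, r = 22);
  translate([235, 316, 0]) cylinder(h = 381, r = 22);
}
translate([618, 1074, 0]) {
  translate([0, 0, 381]) cube([257, 338, 33]);
  translate([22, 22, 0]) cylinder(h = 381, r = 22);
  translate([235, 22, 0]) cylinder(h = 381, r = 22);
  translate([22, 316, 0]) cylinder(h = 381, r = 22);
  translate([235, 316, 0]) cylinder(h = 381, r = 22);
}
translate([510, 431, 776]) {
  cube([52, 126, 2045]);
  translate([840, 0, 0]) cube([52, 126, 2045]);
  translate([0, 0, 2045]) cube([892, 126, 60]);
}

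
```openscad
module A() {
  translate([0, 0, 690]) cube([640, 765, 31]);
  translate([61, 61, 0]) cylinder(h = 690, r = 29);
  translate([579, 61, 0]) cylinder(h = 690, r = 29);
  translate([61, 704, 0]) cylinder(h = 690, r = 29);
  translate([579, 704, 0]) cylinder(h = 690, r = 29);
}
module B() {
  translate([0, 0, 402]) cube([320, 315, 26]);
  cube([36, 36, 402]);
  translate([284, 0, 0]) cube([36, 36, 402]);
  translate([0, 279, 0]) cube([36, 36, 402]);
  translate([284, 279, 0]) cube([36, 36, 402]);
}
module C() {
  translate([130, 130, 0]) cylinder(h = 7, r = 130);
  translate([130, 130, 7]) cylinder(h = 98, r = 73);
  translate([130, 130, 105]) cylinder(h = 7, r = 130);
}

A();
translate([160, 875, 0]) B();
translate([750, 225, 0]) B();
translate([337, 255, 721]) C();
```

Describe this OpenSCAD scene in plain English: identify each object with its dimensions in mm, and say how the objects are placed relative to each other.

A is a rectangular dining table. The top is 640×765×31 mm with its upper surface at z = 721 mm. It stands on four round legs of 58 mm diameter, each leg's bounding box inset 32 mm from the nearest pair of top edges, running from the floor to the underside of the top.

B is a simple wooden stool: a rectangular seat 320 mm (x) by 315 mm (y), 26 mm thick, top face at z = 428 mm, on four square legs, each 36×36 mm in cross-section. The legs rest on z = 0, each flush with a corner of the seat.

C is a spool: two coaxial disc flanges of radius 130 mm and thickness 7 mm, joined by a core cylinder of radius 73 mm and height 98 mm. The lower flange rests on z = 0 and the three cylinders share a vertical axis.

Two stools sit around the table at the +y, +x sides. The spool is on top of the table.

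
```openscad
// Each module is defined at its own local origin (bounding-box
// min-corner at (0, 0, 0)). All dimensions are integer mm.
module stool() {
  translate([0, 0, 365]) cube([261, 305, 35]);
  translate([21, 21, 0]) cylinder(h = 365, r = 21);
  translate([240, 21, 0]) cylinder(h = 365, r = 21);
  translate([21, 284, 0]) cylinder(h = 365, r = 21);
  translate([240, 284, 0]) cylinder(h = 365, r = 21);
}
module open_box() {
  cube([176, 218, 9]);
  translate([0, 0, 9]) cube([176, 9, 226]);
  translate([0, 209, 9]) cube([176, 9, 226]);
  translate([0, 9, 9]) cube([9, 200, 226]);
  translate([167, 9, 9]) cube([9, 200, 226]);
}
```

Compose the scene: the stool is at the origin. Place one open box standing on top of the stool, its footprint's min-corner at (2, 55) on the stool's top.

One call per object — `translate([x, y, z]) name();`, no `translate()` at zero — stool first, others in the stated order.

stool();
translate([2, 55, 400]) open_box();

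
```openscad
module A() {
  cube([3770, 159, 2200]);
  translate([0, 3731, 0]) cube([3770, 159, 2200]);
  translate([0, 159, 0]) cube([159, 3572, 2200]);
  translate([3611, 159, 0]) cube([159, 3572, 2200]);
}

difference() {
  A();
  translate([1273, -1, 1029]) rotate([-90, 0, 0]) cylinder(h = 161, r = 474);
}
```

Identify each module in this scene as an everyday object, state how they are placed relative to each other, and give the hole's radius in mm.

The subtracted cylinder has r = 474 mm.

A is a house frame. The house frame has a circular hole through its front wall. The hole's radius is 474 mm.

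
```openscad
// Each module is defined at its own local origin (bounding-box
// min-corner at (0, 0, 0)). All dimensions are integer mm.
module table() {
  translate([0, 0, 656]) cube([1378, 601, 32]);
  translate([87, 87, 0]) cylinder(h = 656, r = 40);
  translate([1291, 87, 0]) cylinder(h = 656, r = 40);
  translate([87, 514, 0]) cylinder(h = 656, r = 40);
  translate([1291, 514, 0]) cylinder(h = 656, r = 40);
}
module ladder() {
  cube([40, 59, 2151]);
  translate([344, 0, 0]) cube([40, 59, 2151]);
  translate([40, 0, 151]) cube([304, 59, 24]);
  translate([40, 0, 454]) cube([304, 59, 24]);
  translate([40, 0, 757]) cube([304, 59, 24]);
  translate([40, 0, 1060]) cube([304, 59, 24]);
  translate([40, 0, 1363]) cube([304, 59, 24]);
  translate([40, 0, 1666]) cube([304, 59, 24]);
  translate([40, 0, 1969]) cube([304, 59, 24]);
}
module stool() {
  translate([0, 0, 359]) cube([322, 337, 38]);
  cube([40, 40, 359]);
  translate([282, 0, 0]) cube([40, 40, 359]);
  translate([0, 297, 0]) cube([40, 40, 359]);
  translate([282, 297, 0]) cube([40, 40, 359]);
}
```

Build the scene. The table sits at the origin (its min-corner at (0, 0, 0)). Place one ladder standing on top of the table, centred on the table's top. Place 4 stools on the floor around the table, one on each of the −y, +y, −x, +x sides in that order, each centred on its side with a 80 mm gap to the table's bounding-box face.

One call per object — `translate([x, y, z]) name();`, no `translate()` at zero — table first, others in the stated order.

table();
translate([497, 271, 688]) ladder();
translate([528, -417, 0]) stool();
translate([528, 681, 0]) stool();
translate([-402, 132, 0]) stool();
translate([1458, 132, 0]) stool();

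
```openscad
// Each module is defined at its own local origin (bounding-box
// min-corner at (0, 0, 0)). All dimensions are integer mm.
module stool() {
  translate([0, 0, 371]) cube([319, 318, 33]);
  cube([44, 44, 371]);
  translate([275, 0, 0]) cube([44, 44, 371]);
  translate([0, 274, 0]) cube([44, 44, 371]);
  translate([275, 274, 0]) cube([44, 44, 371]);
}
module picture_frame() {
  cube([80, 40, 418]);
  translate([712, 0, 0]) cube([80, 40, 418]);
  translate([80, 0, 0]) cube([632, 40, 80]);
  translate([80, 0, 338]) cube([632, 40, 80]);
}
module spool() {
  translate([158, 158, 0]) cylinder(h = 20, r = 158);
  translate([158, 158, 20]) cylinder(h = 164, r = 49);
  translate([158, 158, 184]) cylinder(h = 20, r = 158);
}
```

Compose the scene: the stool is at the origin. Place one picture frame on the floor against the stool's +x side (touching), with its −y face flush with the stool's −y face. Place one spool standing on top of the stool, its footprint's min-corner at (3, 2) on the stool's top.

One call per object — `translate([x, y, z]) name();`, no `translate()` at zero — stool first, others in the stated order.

stool();
translate([319, 0, 0]) picture_frame();
translate([3, 2, 404]) spool();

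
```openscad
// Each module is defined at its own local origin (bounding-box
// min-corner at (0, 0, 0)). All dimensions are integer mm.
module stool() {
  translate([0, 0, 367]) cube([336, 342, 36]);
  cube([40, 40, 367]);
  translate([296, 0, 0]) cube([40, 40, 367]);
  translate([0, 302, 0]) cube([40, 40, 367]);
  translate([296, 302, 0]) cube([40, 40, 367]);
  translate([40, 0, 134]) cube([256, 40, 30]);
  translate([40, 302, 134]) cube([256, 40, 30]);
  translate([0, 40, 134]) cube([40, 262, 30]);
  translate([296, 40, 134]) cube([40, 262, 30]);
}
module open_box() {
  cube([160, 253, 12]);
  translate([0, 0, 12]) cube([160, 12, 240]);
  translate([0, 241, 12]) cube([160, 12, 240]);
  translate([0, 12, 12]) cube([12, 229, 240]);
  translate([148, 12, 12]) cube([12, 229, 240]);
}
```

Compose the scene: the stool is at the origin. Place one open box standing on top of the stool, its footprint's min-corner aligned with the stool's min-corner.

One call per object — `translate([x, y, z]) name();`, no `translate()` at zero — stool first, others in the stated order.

stool();
translate([0, 0, 403]) open_box();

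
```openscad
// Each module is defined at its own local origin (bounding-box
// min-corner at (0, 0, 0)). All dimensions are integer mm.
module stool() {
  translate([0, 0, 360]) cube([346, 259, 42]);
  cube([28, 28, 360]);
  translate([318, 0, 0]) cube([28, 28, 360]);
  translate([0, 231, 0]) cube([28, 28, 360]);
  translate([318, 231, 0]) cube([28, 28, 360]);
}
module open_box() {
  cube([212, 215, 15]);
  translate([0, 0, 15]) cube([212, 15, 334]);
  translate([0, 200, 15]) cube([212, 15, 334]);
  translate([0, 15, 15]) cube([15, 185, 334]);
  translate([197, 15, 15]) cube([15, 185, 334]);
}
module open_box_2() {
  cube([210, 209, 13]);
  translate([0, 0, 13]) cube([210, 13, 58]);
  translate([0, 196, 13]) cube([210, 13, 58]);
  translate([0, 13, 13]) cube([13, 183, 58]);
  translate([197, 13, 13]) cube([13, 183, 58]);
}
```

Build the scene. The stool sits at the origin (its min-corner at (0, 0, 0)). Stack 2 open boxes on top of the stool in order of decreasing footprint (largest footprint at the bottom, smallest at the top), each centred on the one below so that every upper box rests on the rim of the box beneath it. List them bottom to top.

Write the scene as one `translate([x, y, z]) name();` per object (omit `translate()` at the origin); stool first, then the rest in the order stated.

stool();
translate([67, 22, 402]) open_box();
translate([68, 25, 751]) open_box_2();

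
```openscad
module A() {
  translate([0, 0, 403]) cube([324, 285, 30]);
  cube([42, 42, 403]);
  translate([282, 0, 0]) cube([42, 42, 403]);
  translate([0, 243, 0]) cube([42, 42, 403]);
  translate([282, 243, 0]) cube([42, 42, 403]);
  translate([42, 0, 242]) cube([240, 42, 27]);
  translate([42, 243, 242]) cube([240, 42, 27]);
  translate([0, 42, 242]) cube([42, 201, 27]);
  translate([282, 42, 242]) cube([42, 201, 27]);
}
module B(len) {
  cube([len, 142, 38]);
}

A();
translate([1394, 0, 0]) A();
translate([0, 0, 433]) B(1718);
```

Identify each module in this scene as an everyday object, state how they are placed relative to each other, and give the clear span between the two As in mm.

Second stool starts at x = 1394; first ends at x = 324; clear span = 1394 − 324 = 1070 mm.

A is a stool. B is a beam. A beam spans the tops of two stools. The clear span between the two stools is 1070 mm.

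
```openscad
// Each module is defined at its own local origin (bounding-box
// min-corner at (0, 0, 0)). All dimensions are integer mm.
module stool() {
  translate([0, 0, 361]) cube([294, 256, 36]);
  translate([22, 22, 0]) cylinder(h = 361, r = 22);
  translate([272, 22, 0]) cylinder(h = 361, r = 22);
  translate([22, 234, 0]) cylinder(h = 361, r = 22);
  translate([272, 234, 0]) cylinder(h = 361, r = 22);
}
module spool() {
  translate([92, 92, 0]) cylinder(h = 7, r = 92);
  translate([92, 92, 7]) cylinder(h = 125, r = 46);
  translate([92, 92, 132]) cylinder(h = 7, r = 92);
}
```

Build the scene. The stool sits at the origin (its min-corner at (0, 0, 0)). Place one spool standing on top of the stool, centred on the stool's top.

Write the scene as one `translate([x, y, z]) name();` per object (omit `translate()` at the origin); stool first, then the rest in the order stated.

stool();
translate([55, 36, 397]) spool();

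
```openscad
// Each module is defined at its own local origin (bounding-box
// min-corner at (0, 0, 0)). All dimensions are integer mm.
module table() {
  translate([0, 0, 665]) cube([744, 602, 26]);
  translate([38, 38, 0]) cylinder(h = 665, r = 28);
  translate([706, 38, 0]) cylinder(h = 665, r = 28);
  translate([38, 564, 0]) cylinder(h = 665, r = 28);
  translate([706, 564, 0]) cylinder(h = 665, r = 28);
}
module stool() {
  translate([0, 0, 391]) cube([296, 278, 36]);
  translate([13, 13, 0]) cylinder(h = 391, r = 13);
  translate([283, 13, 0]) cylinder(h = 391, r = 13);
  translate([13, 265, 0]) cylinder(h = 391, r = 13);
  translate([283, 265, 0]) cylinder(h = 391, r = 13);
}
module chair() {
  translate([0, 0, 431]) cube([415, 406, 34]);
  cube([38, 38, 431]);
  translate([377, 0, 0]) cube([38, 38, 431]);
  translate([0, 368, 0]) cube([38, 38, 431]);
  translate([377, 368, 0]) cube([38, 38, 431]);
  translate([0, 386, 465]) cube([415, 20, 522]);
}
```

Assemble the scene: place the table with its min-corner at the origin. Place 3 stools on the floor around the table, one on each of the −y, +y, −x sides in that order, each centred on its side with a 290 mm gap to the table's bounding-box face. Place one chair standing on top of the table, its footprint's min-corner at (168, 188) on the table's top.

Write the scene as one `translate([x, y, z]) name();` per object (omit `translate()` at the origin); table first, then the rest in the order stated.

table();
translate([224, -568, 0]) stool();
translate([224, 892, 0]) stool();
translate([-586, 162, 0]) stool();
translate([168, 188, 691]) chair();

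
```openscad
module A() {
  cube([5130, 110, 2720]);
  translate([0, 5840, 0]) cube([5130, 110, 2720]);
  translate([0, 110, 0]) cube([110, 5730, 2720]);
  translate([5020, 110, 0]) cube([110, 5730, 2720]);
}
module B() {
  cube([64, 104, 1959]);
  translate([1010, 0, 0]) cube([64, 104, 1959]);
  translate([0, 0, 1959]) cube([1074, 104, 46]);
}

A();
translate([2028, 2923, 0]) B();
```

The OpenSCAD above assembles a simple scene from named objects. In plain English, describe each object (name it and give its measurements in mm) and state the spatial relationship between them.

A is a box-shaped house frame (walls only): outside footprint 5130×5950 mm, wall height 2720 mm, wall thickness 110 mm. The two y-facing walls run the full x-width; the two x-facing walls fit between the inner faces of the y-facing walls.

B is a door frame. The clear opening is 946 mm wide and 1959 mm high. Two 64 mm wide jambs, 104 mm deep, stand either side of the opening from the floor to the top of the opening. A 46 mm thick head sits across the top of both jambs, spanning the full outside width of the frame.

The door frame sits inside the house frame, centred.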